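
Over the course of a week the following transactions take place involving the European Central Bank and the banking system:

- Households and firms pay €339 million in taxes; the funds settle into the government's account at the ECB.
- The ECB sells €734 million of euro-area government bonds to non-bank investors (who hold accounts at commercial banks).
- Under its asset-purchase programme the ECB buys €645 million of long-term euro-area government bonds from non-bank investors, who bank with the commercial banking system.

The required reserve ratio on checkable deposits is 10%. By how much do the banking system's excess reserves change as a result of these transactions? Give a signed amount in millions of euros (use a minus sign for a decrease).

Government account inflow €339 million: reserves −€339M, deposits −€339M.
Asset sale (to non-banks) €734 million: reserves −€734M, deposits −€734M.
Asset purchase (from non-banks) €645 million: reserves +€645M, deposits +€645M.
Totals: Δreserves = −€428M, Δdeposits = −€428M.
Δrequired reserves = 10% × −€428M = −€42.8M.
Δexcess reserves = Δreserves − Δrequired = −€428M − (−€42.8M) = -€385.2 million.

-€385.2 million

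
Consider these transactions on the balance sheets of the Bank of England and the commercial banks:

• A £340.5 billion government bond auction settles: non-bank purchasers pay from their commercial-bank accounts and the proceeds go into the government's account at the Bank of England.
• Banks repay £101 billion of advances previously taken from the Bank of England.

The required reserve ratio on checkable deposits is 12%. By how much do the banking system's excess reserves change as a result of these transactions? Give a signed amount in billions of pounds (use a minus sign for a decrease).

-£400.64 billion

Government account inflow £340.5 billion: reserves −£340.5B, deposits −£340.5B.
Discount-window repayment £101 billion: reserves −£101B, deposits 0.
Totals: Δreserves = −£441.5B, Δdeposits = −£340.5B.
Δrequired reserves = 12% × −£340.5B = −£40.86B.
Δexcess reserves = Δreserves − Δrequired = −£441.5B − (−£40.86B) = -£400.64 billion.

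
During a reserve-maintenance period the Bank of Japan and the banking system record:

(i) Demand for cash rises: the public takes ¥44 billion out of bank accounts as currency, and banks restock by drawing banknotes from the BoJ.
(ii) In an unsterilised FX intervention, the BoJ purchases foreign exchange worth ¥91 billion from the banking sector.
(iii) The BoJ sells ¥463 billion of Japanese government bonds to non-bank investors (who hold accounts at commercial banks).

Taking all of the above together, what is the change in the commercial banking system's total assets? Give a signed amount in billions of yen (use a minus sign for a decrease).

-¥507 billion

BoJ balance sheet:
  Assets:      Securities −¥463B, Foreign assets +¥91B
  Liabilities: Bank reserves −¥416B, Currency in circulation +¥44B
Commercial banking system:
  Assets:      Reserves at CB −¥416B, Foreign assets −¥91B
  Liabilities: Checkable deposits −¥507B
Change in total bank assets = -¥507 billion.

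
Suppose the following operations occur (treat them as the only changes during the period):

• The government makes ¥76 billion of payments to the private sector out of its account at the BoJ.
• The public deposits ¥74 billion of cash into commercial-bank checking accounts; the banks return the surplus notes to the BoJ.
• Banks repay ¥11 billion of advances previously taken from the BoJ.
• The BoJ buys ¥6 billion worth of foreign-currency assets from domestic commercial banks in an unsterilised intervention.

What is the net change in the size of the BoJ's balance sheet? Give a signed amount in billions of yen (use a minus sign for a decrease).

BoJ balance sheet:
  Assets:      Loans to banks −¥11B, Foreign assets +¥6B
  Liabilities: Bank reserves +¥145B, Currency in circulation −¥74B, Government deposits −¥76B
Change in total BoJ assets = -¥5 billion.

-¥5 billion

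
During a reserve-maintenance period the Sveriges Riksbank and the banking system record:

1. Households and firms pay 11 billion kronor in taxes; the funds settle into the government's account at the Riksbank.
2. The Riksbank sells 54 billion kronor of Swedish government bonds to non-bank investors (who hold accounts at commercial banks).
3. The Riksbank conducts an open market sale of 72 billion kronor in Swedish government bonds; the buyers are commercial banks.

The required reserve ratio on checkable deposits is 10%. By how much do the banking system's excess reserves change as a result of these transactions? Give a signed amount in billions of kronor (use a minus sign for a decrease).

-130.5 billion

Government account inflow 11 billion kronor: reserves −11B, deposits −11B.
Asset sale (to non-banks) 54 billion kronor: reserves −54B, deposits −54B.
OMO sale (to banks) 72 billion kronor: reserves −72B, deposits 0.
Totals: Δreserves = −137B, Δdeposits = −65B.
Δrequired reserves = 10% × −65B = −6.5B.
Δexcess reserves = Δreserves − Δrequired = −137B − (−6.5B) = -130.5 billion.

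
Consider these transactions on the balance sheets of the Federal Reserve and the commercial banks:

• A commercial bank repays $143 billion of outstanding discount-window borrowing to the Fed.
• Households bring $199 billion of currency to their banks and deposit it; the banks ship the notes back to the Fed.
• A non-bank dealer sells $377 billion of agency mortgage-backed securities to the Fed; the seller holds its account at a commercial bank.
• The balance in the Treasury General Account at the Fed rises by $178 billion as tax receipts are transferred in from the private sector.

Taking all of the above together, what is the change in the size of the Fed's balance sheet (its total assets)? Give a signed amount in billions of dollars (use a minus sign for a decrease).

Fed balance sheet:
  Assets:      Securities +$377B, Loans to banks −$143B
  Liabilities: Bank reserves +$255B, Currency in circulation −$199B, Government deposits +$178B
Commercial banking system:
  Assets:      Reserves at CB +$255B
  Liabilities: Checkable deposits +$398B, Borrowings from CB −$143B
Change in total Fed assets = +$234 billion.

+$234 billion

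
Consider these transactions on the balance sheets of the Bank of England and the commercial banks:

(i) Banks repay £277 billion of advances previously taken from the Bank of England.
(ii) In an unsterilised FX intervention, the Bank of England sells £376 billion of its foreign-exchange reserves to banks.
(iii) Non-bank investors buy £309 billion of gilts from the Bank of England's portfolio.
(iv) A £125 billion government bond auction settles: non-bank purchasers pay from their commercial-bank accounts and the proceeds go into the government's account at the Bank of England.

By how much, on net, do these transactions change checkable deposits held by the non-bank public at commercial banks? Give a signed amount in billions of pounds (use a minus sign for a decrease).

Discount-window repayment £277 billion: the counterparty is a bank, so public deposits are unchanged → 0.
FX sale £376 billion: the counterparty is a bank, so public deposits are unchanged → 0.
Asset sale (to non-banks) £309 billion: non-bank counterparties' bank balances fall → −£309B.
Government account inflow £125 billion: non-bank counterparties' bank balances fall → −£125B.
Net: 0 + 0 − 309 − 125 = -£434 billion.

-£434 billion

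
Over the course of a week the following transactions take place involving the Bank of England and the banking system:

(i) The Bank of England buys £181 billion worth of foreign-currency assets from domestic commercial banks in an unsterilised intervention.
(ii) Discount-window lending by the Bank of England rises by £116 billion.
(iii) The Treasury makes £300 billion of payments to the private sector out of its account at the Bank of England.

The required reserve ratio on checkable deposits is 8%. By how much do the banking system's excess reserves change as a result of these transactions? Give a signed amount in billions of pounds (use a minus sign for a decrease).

+£573 billion

FX purchase £181 billion: reserves +£181B, deposits 0.
Discount-window loan £116 billion: reserves +£116B, deposits 0.
Government spending £300 billion: reserves +£300B, deposits +£300B.
Totals: Δreserves = +£597B, Δdeposits = +£300B.
Δrequired reserves = 8% × +£300B = +£24B.
Δexcess reserves = Δreserves − Δrequired = +£597B − (+£24B) = +£573 billion.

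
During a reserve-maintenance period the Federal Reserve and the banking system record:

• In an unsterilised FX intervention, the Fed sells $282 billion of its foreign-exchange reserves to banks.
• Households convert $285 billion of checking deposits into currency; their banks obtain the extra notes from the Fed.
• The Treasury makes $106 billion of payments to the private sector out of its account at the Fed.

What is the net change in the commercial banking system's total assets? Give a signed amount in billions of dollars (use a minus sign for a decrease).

Fed balance sheet:
  Assets:      Foreign assets −$282B
  Liabilities: Bank reserves −$461B, Currency in circulation +$285B, Government deposits −$106B
Commercial banking system:
  Assets:      Reserves at CB −$461B, Foreign assets +$282B
  Liabilities: Checkable deposits −$179B
Change in total bank assets = -$179 billion.

-$179 billion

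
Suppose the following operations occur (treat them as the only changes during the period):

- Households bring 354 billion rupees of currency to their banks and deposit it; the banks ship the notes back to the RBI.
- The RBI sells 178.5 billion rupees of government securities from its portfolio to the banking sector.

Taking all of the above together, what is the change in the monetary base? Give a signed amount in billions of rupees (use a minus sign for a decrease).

RBI balance sheet:
  Assets:      Securities −178.5B
  Liabilities: Bank reserves +175.5B, Currency in circulation −354B
Commercial banking system:
  Assets:      Reserves at CB +175.5B, Securities +178.5B
  Liabilities: Checkable deposits +354B
Monetary base = currency + reserves: −354B + (+175.5B) = -178.5 billion.

-178.5 billion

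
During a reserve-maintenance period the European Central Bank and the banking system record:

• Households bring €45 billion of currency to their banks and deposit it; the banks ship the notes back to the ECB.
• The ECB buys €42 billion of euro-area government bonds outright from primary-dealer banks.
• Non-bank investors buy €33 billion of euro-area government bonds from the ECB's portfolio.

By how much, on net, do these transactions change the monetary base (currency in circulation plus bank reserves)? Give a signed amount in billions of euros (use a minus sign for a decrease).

+€9 billion

Currency deposit €45 billion: just a shift between currency and reserves — both are base money → 0.
OMO purchase (from banks) €42 billion: ECB balance sheet expands → +€42B.
Asset sale (to non-banks) €33 billion: ECB balance sheet contracts → −€33B.
Net: 0 + 42 − 33 = +€9 billion.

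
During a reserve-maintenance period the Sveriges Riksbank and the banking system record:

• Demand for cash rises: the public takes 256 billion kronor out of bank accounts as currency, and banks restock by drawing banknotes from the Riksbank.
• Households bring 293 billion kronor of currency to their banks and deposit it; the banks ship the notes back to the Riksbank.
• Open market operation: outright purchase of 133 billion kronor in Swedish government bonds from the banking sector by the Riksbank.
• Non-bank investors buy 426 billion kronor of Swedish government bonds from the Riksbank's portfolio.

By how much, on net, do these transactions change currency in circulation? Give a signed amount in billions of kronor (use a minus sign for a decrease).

Currency withdrawal 256 billion kronor: notes leave the central bank → +256B.
Currency deposit 293 billion kronor: notes return to the central bank → −293B.
OMO purchase (from banks) 133 billion kronor: no currency enters or leaves circulation → 0.
Asset sale (to non-banks) 426 billion kronor: no currency enters or leaves circulation → 0.
Net: 256 − 293 + 0 + 0 = -37 billion.

-37 billion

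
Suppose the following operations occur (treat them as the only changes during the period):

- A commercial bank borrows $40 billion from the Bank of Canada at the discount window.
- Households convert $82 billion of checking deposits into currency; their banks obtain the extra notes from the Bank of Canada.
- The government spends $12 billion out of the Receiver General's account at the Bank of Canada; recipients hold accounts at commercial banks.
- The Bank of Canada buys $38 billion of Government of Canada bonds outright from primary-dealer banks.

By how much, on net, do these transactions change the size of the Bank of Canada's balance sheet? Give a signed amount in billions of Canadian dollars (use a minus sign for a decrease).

+$78 billion

Discount-window loan $40 billion: a Bank of Canada asset is acquired → +$40B.
Currency withdrawal $82 billion: only the composition of liabilities changes → 0.
Government spending $12 billion: only the composition of liabilities changes → 0.
OMO purchase (from banks) $38 billion: a Bank of Canada asset is acquired → +$38B.
Net: 40 + 0 + 0 + 38 = +$78 billion.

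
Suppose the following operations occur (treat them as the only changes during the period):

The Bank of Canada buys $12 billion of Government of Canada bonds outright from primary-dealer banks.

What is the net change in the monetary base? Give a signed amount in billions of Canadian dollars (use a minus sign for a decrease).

+$12 billion

Bank of Canada balance sheet:
  Assets:      Securities +$12B
  Liabilities: Bank reserves +$12B
Monetary base = currency + reserves: 0 + (+$12B) = +$12 billion.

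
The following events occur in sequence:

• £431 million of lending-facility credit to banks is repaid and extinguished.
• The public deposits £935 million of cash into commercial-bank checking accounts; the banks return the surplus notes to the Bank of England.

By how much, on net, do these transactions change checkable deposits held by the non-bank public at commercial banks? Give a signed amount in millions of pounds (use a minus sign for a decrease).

+£935 million

Discount-window repayment £431 million: the counterparty is a bank, so public deposits are unchanged → 0.
Currency deposit £935 million: non-bank counterparties' bank balances rise → +£935M.
Net: 0 + 935 = +£935 million.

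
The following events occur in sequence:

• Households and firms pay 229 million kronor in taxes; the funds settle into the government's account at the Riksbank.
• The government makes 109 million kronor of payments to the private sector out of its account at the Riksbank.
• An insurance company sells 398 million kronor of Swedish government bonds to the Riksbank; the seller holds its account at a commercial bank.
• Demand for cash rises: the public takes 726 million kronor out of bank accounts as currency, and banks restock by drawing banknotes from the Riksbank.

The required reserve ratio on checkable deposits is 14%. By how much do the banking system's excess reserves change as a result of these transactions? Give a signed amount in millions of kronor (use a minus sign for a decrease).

Government account inflow 229 million kronor: reserves −229M, deposits −229M.
Government spending 109 million kronor: reserves +109M, deposits +109M.
Asset purchase (from non-banks) 398 million kronor: reserves +398M, deposits +398M.
Currency withdrawal 726 million kronor: reserves −726M, deposits −726M.
Totals: Δreserves = −448M, Δdeposits = −448M.
Δrequired reserves = 14% × −448M = −62.72M.
Δexcess reserves = Δreserves − Δrequired = −448M − (−62.72M) = -385.28 million.

-385.28 million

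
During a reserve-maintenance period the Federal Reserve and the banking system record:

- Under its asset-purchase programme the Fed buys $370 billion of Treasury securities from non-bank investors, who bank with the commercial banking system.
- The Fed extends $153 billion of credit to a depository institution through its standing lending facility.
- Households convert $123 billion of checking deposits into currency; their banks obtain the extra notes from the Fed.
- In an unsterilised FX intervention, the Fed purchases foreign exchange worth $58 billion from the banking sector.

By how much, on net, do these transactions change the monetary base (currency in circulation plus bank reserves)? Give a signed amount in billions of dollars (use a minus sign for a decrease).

+$581 billion

Fed balance sheet:
  Assets:      Securities +$370B, Loans to banks +$153B, Foreign assets +$58B
  Liabilities: Bank reserves +$458B, Currency in circulation +$123B
Commercial banking system:
  Assets:      Reserves at CB +$458B, Foreign assets −$58B
  Liabilities: Checkable deposits +$247B, Borrowings from CB +$153B
Monetary base = currency + reserves: +$123B + (+$458B) = +$581 billion.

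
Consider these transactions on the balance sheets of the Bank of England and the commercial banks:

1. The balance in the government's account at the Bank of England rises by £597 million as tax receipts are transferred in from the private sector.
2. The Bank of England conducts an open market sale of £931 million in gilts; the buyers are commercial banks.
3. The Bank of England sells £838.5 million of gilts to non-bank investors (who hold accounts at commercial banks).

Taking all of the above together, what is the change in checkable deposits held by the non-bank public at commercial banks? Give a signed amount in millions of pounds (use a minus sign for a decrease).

Government account inflow £597 million: non-bank counterparties' bank balances fall → −£597M.
OMO sale (to banks) £931 million: the counterparty is a bank, so public deposits are unchanged → 0.
Asset sale (to non-banks) £838.5 million: non-bank counterparties' bank balances fall → −£838.5M.
Net: −597 + 0 − 838.5 = -£1435.5 million.

-£1435.5 million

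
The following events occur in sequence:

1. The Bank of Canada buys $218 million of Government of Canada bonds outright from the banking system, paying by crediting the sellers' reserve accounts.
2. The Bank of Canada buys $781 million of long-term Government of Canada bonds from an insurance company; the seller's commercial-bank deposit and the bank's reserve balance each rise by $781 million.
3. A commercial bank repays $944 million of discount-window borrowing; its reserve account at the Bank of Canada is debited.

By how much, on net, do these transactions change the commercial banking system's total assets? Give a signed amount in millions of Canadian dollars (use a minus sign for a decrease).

-$163 million

OMO purchase (from banks) $218 million: just an asset swap on bank balance sheets → 0.
Asset purchase (from non-banks) $781 million: bank balance sheets expand → +$781M.
Discount-window repayment $944 million: bank balance sheets shrink → −$944M.
Net: 0 + 781 − 944 = -$163 million.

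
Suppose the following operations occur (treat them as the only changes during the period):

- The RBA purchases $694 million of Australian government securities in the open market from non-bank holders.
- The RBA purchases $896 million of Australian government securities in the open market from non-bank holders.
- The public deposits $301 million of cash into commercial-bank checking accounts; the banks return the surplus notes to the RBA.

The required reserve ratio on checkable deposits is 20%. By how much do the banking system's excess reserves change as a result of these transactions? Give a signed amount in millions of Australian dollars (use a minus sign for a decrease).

Asset purchase (from non-banks) $694 million: reserves +$694M, deposits +$694M.
Asset purchase (from non-banks) $896 million: reserves +$896M, deposits +$896M.
Currency deposit $301 million: reserves +$301M, deposits +$301M.
Totals: Δreserves = +$1891M, Δdeposits = +$1891M.
Δrequired reserves = 20% × +$1891M = +$378.2M.
Δexcess reserves = Δreserves − Δrequired = +$1891M − (+$378.2M) = +$1512.8 million.

+$1512.8 million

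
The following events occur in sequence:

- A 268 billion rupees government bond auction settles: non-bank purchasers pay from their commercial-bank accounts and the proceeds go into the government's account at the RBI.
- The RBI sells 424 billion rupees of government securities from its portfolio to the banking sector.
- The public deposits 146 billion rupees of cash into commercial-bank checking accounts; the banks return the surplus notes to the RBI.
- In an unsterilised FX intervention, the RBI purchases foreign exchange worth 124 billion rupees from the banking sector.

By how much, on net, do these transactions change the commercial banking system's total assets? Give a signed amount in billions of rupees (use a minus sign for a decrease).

-122 billion

RBI balance sheet:
  Assets:      Securities −424B, Foreign assets +124B
  Liabilities: Bank reserves −422B, Currency in circulation −146B, Government deposits +268B
Commercial banking system:
  Assets:      Reserves at CB −422B, Securities +424B, Foreign assets −124B
  Liabilities: Checkable deposits −122B
Change in total bank assets = -122 billion.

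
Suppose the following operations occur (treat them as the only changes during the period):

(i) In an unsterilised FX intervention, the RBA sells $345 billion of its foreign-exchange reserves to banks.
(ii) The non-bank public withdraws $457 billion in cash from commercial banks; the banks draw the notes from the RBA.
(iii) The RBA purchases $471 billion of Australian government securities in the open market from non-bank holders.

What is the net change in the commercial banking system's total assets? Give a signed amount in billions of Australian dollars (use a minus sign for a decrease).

+$14 billion

FX sale $345 billion: just an asset swap on bank balance sheets → 0.
Currency withdrawal $457 billion: bank balance sheets shrink → −$457B.
Asset purchase (from non-banks) $471 billion: bank balance sheets expand → +$471B.
Net: 0 − 457 + 471 = +$14 billion.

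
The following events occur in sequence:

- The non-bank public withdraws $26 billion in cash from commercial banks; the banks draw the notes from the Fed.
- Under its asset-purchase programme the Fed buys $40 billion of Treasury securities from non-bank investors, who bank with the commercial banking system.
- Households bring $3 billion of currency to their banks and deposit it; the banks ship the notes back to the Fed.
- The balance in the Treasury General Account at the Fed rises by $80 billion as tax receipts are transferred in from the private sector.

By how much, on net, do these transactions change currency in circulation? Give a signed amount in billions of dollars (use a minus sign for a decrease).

+$23 billion

Fed balance sheet:
  Assets:      Securities +$40B
  Liabilities: Bank reserves −$63B, Currency in circulation +$23B, Government deposits +$80B
So the change in currency in circulation is +$23 billion.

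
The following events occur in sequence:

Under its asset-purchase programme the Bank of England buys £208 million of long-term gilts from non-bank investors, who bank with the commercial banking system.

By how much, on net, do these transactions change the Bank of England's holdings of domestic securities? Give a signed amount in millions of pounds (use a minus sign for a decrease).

Bank of England balance sheet:
  Assets:      Securities +£208M
  Liabilities: Bank reserves +£208M
So the change in the Bank of England's holdings of domestic securities is +£208 million.

+£208 million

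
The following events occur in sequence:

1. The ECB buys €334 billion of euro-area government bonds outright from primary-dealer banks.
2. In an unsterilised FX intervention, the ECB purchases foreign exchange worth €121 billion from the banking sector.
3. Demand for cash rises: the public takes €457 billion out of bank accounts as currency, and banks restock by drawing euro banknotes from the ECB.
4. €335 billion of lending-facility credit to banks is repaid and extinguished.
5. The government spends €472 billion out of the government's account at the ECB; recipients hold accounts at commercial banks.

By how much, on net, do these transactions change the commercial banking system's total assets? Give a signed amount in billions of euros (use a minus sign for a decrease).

ECB balance sheet:
  Assets:      Securities +€334B, Loans to banks −€335B, Foreign assets +€121B
  Liabilities: Bank reserves +€135B, Currency in circulation +€457B, Government deposits −€472B
Commercial banking system:
  Assets:      Reserves at CB +€135B, Securities −€334B, Foreign assets −€121B
  Liabilities: Checkable deposits +€15B, Borrowings from CB −€335B
Change in total bank assets = -€320 billion.

-€320 billion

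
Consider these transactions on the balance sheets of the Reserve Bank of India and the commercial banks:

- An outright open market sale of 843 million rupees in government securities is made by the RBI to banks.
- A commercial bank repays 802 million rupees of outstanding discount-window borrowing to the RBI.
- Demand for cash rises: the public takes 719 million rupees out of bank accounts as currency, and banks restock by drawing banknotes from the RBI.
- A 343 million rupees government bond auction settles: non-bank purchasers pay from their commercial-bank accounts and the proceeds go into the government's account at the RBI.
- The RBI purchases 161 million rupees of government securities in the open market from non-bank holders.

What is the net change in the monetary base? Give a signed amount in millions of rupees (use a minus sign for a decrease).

-1827 million

OMO sale (to banks) 843 million rupees: RBI balance sheet contracts → −843M.
Discount-window repayment 802 million rupees: RBI balance sheet contracts → −802M.
Currency withdrawal 719 million rupees: just a shift between currency and reserves — both are base money → 0.
Government account inflow 343 million rupees: reserves shift to a non-base liability → −343M.
Asset purchase (from non-banks) 161 million rupees: RBI balance sheet expands → +161M.
Net: −843 − 802 + 0 − 343 + 161 = -1827 million.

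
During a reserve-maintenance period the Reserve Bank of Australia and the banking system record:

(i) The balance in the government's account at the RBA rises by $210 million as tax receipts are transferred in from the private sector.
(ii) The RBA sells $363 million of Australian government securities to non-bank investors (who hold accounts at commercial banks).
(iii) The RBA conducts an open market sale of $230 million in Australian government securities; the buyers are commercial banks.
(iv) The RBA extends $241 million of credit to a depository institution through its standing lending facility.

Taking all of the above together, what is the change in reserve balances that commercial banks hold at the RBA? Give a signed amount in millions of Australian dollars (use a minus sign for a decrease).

-$562 million

Government account inflow $210 million: funds move from bank reserves into the government account → −$210M.
Asset sale (to non-banks) $363 million: the non-bank buyers' banks settle from reserves → −$363M.
OMO sale (to banks) $230 million: the buying banks pay out of their reserve balances → −$230M.
Discount-window loan $241 million: the loan is credited to the bank's reserve account → +$241M.
Net: −210 − 363 − 230 + 241 = -$562 million.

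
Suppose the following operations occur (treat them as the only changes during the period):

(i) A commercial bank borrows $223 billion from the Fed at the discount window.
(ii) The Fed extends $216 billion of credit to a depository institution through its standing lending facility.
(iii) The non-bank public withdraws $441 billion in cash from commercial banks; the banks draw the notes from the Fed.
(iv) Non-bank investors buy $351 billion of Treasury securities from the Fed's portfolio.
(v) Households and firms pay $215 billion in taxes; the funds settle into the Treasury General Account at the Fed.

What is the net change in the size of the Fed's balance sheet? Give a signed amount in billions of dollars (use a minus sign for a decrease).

Fed balance sheet:
  Assets:      Securities −$351B, Loans to banks +$439B
  Liabilities: Bank reserves −$568B, Currency in circulation +$441B, Government deposits +$215B
Commercial banking system:
  Assets:      Reserves at CB −$568B
  Liabilities: Checkable deposits −$1007B, Borrowings from CB +$439B
Change in total Fed assets = +$88 billion.

+$88 billion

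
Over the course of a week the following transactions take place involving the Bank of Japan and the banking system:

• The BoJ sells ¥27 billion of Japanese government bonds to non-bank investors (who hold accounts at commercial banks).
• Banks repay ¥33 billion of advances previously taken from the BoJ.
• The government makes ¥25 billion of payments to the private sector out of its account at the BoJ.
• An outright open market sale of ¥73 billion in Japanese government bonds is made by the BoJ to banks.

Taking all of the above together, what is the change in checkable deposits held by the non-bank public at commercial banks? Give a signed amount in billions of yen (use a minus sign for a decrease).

-¥2 billion

Asset sale (to non-banks) ¥27 billion: non-bank counterparties' bank balances fall → −¥27B.
Discount-window repayment ¥33 billion: the counterparty is a bank, so public deposits are unchanged → 0.
Government spending ¥25 billion: non-bank counterparties' bank balances rise → +¥25B.
OMO sale (to banks) ¥73 billion: the counterparty is a bank, so public deposits are unchanged → 0.
Net: −27 + 0 + 25 + 0 = -¥2 billion.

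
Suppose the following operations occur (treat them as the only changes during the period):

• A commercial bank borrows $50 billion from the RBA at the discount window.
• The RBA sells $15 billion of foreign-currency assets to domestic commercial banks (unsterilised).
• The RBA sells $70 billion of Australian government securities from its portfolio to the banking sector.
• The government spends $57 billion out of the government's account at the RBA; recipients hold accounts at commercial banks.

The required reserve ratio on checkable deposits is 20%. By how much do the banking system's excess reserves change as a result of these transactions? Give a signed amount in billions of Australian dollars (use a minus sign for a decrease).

Discount-window loan $50 billion: reserves +$50B, deposits 0.
FX sale $15 billion: reserves −$15B, deposits 0.
OMO sale (to banks) $70 billion: reserves −$70B, deposits 0.
Government spending $57 billion: reserves +$57B, deposits +$57B.
Totals: Δreserves = +$22B, Δdeposits = +$57B.
Δrequired reserves = 20% × +$57B = +$11.4B.
Δexcess reserves = Δreserves − Δrequired = +$22B − (+$11.4B) = +$10.6 billion.

+$10.6 billion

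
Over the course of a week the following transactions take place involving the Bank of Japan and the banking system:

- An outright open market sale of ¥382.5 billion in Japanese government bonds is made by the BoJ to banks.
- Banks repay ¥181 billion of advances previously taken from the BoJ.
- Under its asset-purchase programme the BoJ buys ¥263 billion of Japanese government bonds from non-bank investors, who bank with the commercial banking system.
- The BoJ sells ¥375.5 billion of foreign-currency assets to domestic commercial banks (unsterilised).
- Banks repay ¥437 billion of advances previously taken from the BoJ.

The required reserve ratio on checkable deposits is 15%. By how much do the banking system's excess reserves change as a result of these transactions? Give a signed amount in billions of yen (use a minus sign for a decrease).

-¥1152.45 billion

OMO sale (to banks) ¥382.5 billion: reserves −¥382.5B, deposits 0.
Discount-window repayment ¥181 billion: reserves −¥181B, deposits 0.
Asset purchase (from non-banks) ¥263 billion: reserves +¥263B, deposits +¥263B.
FX sale ¥375.5 billion: reserves −¥375.5B, deposits 0.
Discount-window repayment ¥437 billion: reserves −¥437B, deposits 0.
Totals: Δreserves = −¥1113B, Δdeposits = +¥263B.
Δrequired reserves = 15% × +¥263B = +¥39.45B.
Δexcess reserves = Δreserves − Δrequired = −¥1113B − (+¥39.45B) = -¥1152.45 billion.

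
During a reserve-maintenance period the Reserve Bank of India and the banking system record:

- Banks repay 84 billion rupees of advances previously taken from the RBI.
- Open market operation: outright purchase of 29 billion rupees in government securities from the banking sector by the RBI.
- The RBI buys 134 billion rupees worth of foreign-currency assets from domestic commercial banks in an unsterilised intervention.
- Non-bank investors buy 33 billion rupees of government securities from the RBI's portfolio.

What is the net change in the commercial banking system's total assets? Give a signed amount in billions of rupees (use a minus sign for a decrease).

Discount-window repayment 84 billion rupees: bank balance sheets shrink → −84B.
OMO purchase (from banks) 29 billion rupees: just an asset swap on bank balance sheets → 0.
FX purchase 134 billion rupees: just an asset swap on bank balance sheets → 0.
Asset sale (to non-banks) 33 billion rupees: bank balance sheets shrink → −33B.
Net: −84 + 0 + 0 − 33 = -117 billion.

-117 billion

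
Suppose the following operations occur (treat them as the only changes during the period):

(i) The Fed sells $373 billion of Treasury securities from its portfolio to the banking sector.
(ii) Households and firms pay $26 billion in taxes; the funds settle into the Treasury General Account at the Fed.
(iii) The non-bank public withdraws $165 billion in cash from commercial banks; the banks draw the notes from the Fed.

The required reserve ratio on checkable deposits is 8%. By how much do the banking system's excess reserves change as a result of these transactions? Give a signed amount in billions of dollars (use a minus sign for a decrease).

-$548.72 billion

OMO sale (to banks) $373 billion: reserves −$373B, deposits 0.
Government account inflow $26 billion: reserves −$26B, deposits −$26B.
Currency withdrawal $165 billion: reserves −$165B, deposits −$165B.
Totals: Δreserves = −$564B, Δdeposits = −$191B.
Δrequired reserves = 8% × −$191B = −$15.28B.
Δexcess reserves = Δreserves − Δrequired = −$564B − (−$15.28B) = -$548.72 billion.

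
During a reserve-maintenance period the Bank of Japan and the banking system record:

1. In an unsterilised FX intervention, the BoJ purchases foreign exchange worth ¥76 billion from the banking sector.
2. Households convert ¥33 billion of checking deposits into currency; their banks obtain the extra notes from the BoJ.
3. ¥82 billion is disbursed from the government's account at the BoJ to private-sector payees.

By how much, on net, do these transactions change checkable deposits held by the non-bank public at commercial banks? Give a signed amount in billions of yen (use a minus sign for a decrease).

FX purchase ¥76 billion: the counterparty is a bank, so public deposits are unchanged → 0.
Currency withdrawal ¥33 billion: non-bank counterparties' bank balances fall → −¥33B.
Government spending ¥82 billion: non-bank counterparties' bank balances rise → +¥82B.
Net: 0 − 33 + 82 = +¥49 billion.

+¥49 billion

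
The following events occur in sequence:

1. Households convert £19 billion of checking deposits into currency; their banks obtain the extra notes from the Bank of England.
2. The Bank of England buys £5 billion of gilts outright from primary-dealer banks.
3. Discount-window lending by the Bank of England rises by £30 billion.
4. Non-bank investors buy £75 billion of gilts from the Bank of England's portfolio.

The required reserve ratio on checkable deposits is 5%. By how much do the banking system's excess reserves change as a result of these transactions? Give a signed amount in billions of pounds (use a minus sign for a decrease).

Currency withdrawal £19 billion: reserves −£19B, deposits −£19B.
OMO purchase (from banks) £5 billion: reserves +£5B, deposits 0.
Discount-window loan £30 billion: reserves +£30B, deposits 0.
Asset sale (to non-banks) £75 billion: reserves −£75B, deposits −£75B.
Totals: Δreserves = −£59B, Δdeposits = −£94B.
Δrequired reserves = 5% × −£94B = −£4.7B.
Δexcess reserves = Δreserves − Δrequired = −£59B − (−£4.7B) = -£54.3 billion.

-£54.3 billion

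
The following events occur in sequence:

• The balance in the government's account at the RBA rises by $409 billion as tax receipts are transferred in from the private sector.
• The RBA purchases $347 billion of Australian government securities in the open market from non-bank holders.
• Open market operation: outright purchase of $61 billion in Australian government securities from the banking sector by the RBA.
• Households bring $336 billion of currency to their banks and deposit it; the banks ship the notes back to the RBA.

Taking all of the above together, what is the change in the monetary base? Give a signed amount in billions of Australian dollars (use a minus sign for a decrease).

RBA balance sheet:
  Assets:      Securities +$408B
  Liabilities: Bank reserves +$335B, Currency in circulation −$336B, Government deposits +$409B
Monetary base = currency + reserves: −$336B + (+$335B) = -$1 billion.

-$1 billion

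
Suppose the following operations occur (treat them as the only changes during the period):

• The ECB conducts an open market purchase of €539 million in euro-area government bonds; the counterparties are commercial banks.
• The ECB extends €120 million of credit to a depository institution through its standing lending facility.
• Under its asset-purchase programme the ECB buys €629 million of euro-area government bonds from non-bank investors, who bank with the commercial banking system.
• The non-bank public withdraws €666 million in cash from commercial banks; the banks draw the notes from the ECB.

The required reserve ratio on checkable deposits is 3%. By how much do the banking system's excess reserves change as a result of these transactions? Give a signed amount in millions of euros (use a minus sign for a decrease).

+€623.11 million

OMO purchase (from banks) €539 million: reserves +€539M, deposits 0.
Discount-window loan €120 million: reserves +€120M, deposits 0.
Asset purchase (from non-banks) €629 million: reserves +€629M, deposits +€629M.
Currency withdrawal €666 million: reserves −€666M, deposits −€666M.
Totals: Δreserves = +€622M, Δdeposits = −€37M.
Δrequired reserves = 3% × −€37M = −€1.11M.
Δexcess reserves = Δreserves − Δrequired = +€622M − (−€1.11M) = +€623.11 million.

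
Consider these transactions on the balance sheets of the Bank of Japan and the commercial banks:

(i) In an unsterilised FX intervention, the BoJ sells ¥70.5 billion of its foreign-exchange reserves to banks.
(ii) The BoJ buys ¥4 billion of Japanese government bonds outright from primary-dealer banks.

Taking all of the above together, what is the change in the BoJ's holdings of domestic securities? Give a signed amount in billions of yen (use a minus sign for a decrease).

+¥4 billion

FX sale ¥70.5 billion: the BoJ's securities portfolio is untouched → 0.
OMO purchase (from banks) ¥4 billion: securities added to the BoJ's portfolio → +¥4B.
Net: 0 + 4 = +¥4 billion.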